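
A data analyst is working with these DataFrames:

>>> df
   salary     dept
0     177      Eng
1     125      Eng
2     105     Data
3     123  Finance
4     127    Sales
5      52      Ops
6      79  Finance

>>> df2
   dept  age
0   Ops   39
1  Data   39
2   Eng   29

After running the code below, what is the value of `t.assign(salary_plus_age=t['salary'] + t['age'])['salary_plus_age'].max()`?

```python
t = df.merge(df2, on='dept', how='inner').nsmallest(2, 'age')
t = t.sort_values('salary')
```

206

merge on 'dept' (how='inner') → 4 rows:
   salary  dept  age
0     177   Eng   29
1     125   Eng   29
2     105  Data   39
3      52   Ops   39
take 2 rows with smallest age:
   salary dept  age
0     177  Eng   29
1     125  Eng   29
sort by salary:
   salary dept  age
1     125  Eng   29
0     177  Eng   29
add column salary_plus_age = t['salary'] + t['age']:
   salary dept  age  salary_plus_age
1     125  Eng   29              154
0     177  Eng   29              206
Taking the max of column 'salary_plus_age' gives 206.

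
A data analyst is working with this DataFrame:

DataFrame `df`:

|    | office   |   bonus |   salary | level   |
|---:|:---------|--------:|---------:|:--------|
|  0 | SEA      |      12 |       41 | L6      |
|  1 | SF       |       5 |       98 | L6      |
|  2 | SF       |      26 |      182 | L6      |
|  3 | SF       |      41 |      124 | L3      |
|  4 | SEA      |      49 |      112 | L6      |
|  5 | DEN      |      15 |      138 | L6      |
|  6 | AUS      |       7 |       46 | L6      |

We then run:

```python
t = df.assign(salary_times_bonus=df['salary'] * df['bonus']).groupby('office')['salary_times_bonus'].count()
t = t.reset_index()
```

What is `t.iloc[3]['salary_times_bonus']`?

add column salary_times_bonus = df['salary'] * df['bonus']:
  office  bonus  salary level  salary_times_bonus
0    SEA     12      41    L6                 492
1     SF      5      98    L6                 490
2     SF     26     182    L6                4732
3     SF     41     124    L3                5084
4    SEA     49     112    L6                5488
5    DEN     15     138    L6                2070
6    AUS      7      46    L6                 322
group by office, count of salary_times_bonus:
office
AUS    1
DEN    1
SEA    2
SF     3
Name: salary_times_bonus, dtype: int64
reset_index():
  office  salary_times_bonus
0    AUS                   1
1    DEN                   1
2    SEA                   2
3     SF                   3

3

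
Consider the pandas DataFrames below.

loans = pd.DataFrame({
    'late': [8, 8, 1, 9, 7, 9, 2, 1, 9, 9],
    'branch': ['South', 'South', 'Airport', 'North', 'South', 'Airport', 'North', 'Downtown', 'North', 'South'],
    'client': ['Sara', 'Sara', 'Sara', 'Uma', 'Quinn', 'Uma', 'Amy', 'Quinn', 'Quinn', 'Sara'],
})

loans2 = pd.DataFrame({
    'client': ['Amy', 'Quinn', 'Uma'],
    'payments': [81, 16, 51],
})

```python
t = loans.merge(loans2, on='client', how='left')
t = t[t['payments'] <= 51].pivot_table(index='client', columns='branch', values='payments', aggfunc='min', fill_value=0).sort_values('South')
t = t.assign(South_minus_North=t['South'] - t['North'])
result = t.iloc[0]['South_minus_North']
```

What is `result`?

merge on 'client' (how='left') → 10 rows:
   late    branch client  payments
0     8     South   Sara       NaN
1     8     South   Sara       NaN
2     1   Airport   Sara       NaN
3     9     North    Uma      51.0
4     7     South  Quinn      16.0
5     9   Airport    Uma      51.0
6     2     North    Amy      81.0
7     1  Downtown  Quinn      16.0
8     9     North  Quinn      16.0
9     9     South   Sara       NaN
filter rows where payments <= 51:
   late    branch client  payments
3     9     North    Uma      51.0
4     7     South  Quinn      16.0
5     9   Airport    Uma      51.0
7     1  Downtown  Quinn      16.0
8     9     North  Quinn      16.0
pivot: rows=client, cols=branch, min(payments):
branch  Airport  Downtown  North  South
client                                 
Quinn       0.0      16.0   16.0   16.0
Uma        51.0       0.0   51.0    0.0
sort by South:
branch  Airport  Downtown  North  South
client                                 
Uma        51.0       0.0   51.0    0.0
Quinn       0.0      16.0   16.0   16.0
add column South_minus_North = t['South'] - t['North']:
branch  Airport  Downtown  North  South  South_minus_North
client                                                    
Uma        51.0       0.0   51.0    0.0              -51.0
Quinn       0.0      16.0   16.0   16.0                0.0
So iloc[0]['South_minus_North'] = -51.0.

-51.0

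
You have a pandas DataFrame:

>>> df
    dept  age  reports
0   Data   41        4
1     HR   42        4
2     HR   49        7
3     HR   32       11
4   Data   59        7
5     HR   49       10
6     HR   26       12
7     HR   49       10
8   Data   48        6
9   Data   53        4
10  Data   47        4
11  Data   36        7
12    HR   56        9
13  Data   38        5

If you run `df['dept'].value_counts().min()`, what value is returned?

7

value_counts of dept:
dept
Data    7
HR      7
Name: count, dtype: int64
Hence 7.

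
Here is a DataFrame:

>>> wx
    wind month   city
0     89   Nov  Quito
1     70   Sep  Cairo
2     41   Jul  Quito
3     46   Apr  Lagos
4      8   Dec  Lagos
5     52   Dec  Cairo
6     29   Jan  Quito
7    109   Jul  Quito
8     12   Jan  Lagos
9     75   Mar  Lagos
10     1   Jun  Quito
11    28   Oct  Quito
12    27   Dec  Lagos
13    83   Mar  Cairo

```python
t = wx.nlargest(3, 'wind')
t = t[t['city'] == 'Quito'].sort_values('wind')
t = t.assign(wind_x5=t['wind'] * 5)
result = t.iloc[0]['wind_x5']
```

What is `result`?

445

take 3 rows with largest wind:
    wind month   city
7    109   Jul  Quito
0     89   Nov  Quito
13    83   Mar  Cairo
filter rows where city == 'Quito':
   wind month   city
7   109   Jul  Quito
0    89   Nov  Quito
sort by wind:
   wind month   city
0    89   Nov  Quito
7   109   Jul  Quito
add column wind_x5 = t['wind'] * 5:
   wind month   city  wind_x5
0    89   Nov  Quito      445
7   109   Jul  Quito      545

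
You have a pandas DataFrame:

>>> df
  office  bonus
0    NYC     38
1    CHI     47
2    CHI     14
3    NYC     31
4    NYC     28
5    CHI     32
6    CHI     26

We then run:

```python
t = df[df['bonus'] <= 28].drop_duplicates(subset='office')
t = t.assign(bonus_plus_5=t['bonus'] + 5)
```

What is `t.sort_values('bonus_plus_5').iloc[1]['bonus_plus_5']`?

33

filter rows where bonus <= 28:
  office  bonus
2    CHI     14
4    NYC     28
6    CHI     26
drop duplicate office (keep=first):
  office  bonus
2    CHI     14
4    NYC     28
add column bonus_plus_5 = t['bonus'] + 5:
  office  bonus  bonus_plus_5
2    CHI     14            19
4    NYC     28            33
sort by bonus_plus_5:
  office  bonus  bonus_plus_5
2    CHI     14            19
4    NYC     28            33
Then the value at position 1, column 'bonus_plus_5': 33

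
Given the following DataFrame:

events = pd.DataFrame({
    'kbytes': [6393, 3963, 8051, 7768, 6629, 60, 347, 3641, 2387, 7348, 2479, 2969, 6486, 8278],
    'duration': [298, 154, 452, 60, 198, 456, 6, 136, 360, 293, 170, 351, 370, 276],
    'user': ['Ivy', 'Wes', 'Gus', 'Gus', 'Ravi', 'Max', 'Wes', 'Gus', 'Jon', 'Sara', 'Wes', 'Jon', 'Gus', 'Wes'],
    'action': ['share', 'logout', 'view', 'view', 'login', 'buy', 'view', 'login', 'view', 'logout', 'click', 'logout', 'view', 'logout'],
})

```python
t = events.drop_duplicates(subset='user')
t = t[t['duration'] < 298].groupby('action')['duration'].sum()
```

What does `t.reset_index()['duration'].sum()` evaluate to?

645

drop duplicate user (keep=first):
   kbytes  duration  user  action
0    6393       298   Ivy   share
1    3963       154   Wes  logout
2    8051       452   Gus    view
4    6629       198  Ravi   login
5      60       456   Max     buy
8    2387       360   Jon    view
9    7348       293  Sara  logout
filter rows where duration < 298:
   kbytes  duration  user  action
1    3963       154   Wes  logout
4    6629       198  Ravi   login
9    7348       293  Sara  logout
group by action, sum of duration:
action
login     198
logout    447
Name: duration, dtype: int64
reset_index():
   action  duration
0   login       198
1  logout       447
The sum of column 'duration' is 645.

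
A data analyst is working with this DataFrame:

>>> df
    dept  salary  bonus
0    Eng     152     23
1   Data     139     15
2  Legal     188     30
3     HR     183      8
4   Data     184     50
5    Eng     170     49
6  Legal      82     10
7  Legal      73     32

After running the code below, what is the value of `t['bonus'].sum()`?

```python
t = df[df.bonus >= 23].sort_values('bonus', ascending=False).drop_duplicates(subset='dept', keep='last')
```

103

filter rows where bonus >= 23:
    dept  salary  bonus
0    Eng     152     23
2  Legal     188     30
4   Data     184     50
5    Eng     170     49
7  Legal      73     32
sort by bonus descending:
    dept  salary  bonus
4   Data     184     50
5    Eng     170     49
7  Legal      73     32
2  Legal     188     30
0    Eng     152     23
drop duplicate dept (keep=last):
    dept  salary  bonus
4   Data     184     50
2  Legal     188     30
0    Eng     152     23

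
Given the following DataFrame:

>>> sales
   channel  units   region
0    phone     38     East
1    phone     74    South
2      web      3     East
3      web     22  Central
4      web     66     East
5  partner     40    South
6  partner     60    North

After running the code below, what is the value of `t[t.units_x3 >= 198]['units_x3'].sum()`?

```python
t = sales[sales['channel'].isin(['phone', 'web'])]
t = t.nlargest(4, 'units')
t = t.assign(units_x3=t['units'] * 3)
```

filter rows where channel in ['phone', 'web']:
  channel  units   region
0   phone     38     East
1   phone     74    South
2     web      3     East
3     web     22  Central
4     web     66     East
take 4 rows with largest units:
  channel  units   region
1   phone     74    South
4     web     66     East
0   phone     38     East
3     web     22  Central
add column units_x3 = t['units'] * 3:
  channel  units   region  units_x3
1   phone     74    South       222
4     web     66     East       198
0   phone     38     East       114
3     web     22  Central        66
filter rows where units_x3 >= 198:
  channel  units region  units_x3
1   phone     74  South       222
4     web     66   East       198
Then the sum of column 'units_x3': 420

420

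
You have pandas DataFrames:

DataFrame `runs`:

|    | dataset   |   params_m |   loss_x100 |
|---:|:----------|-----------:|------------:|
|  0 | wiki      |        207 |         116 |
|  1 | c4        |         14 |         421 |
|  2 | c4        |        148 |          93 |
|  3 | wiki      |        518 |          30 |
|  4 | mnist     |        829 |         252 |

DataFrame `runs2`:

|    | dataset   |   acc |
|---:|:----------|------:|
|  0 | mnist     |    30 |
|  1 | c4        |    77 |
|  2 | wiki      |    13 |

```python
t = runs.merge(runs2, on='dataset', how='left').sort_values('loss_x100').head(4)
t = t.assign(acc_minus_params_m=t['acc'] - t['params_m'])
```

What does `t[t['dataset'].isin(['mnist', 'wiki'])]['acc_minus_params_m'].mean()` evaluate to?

-499.333333333

merge on 'dataset' (how='left') → 5 rows:
  dataset  params_m  loss_x100  acc
0    wiki       207        116   13
1      c4        14        421   77
2      c4       148         93   77
3    wiki       518         30   13
4   mnist       829        252   30
sort by loss_x100:
  dataset  params_m  loss_x100  acc
3    wiki       518         30   13
2      c4       148         93   77
0    wiki       207        116   13
4   mnist       829        252   30
1      c4        14        421   77
take first 4 rows:
  dataset  params_m  loss_x100  acc
3    wiki       518         30   13
2      c4       148         93   77
0    wiki       207        116   13
4   mnist       829        252   30
add column acc_minus_params_m = t['acc'] - t['params_m']:
  dataset  params_m  loss_x100  acc  acc_minus_params_m
3    wiki       518         30   13                -505
2      c4       148         93   77                 -71
0    wiki       207        116   13                -194
4   mnist       829        252   30                -799
filter rows where dataset in ['mnist', 'wiki']:
  dataset  params_m  loss_x100  acc  acc_minus_params_m
3    wiki       518         30   13                -505
0    wiki       207        116   13                -194
4   mnist       829        252   30                -799
Taking the mean of column 'acc_minus_params_m' gives -499.333333333.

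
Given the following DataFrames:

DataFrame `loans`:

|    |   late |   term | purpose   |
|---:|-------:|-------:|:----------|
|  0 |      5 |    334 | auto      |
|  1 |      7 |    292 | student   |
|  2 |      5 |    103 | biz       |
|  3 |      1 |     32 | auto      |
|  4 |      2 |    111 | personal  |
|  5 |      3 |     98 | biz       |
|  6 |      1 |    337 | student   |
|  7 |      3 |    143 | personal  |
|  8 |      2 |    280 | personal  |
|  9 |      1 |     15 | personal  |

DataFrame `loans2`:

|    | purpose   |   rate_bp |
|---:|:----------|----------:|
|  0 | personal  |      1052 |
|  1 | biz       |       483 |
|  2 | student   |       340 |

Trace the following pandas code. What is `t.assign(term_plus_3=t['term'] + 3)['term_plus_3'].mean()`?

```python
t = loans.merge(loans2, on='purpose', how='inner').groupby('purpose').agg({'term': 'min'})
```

138.0

merge on 'purpose' (how='inner') → 8 rows:
   late  term   purpose  rate_bp
0     7   292   student      340
1     5   103       biz      483
2     2   111  personal     1052
3     3    98       biz      483
4     1   337   student      340
5     3   143  personal     1052
6     2   280  personal     1052
7     1    15  personal     1052
group by purpose, min of term:
          term
purpose       
biz         98
personal    15
student    292
add column term_plus_3 = t['term'] + 3:
          term  term_plus_3
purpose                    
biz         98          101
personal    15           18
student    292          295
So mean() = 138.0.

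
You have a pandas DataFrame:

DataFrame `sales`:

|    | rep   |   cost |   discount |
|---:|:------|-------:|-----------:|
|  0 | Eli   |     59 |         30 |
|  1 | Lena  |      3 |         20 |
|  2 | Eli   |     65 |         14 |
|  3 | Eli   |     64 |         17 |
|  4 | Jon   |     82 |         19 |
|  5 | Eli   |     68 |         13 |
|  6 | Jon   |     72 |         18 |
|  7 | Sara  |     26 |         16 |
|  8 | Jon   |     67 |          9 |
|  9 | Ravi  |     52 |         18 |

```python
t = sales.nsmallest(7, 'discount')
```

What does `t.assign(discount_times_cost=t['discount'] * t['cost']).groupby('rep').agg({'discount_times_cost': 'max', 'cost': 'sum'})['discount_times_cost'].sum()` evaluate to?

3736

take 7 rows with smallest discount:
    rep  cost  discount
8   Jon    67         9
5   Eli    68        13
2   Eli    65        14
7  Sara    26        16
3   Eli    64        17
6   Jon    72        18
9  Ravi    52        18
add column discount_times_cost = t['discount'] * t['cost']:
    rep  cost  discount  discount_times_cost
8   Jon    67         9                  603
5   Eli    68        13                  884
2   Eli    65        14                  910
7  Sara    26        16                  416
3   Eli    64        17                 1088
6   Jon    72        18                 1296
9  Ravi    52        18                  936
group by rep: max(discount_times_cost), sum(cost):
      discount_times_cost  cost
rep                            
Eli                  1088   197
Jon                  1296   139
Ravi                  936    52
Sara                  416    26
So sum() = 3736.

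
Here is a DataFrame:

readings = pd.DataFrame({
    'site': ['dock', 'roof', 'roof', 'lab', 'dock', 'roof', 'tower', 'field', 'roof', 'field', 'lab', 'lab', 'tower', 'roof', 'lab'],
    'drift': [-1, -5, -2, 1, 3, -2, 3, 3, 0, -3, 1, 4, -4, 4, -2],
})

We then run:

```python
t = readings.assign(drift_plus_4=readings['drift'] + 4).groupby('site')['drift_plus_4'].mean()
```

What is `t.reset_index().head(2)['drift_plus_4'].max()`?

add column drift_plus_4 = readings['drift'] + 4:
     site  drift  drift_plus_4
0    dock     -1             3
1    roof     -5            -1
2    roof     -2             2
3     lab      1             5
4    dock      3             7
5    roof     -2             2
6   tower      3             7
7   field      3             7
8    roof      0             4
9   field     -3             1
10    lab      1             5
11    lab      4             8
12  tower     -4             0
13   roof      4             8
14    lab     -2             2
group by site, mean of drift_plus_4:
site
dock     5.0
field    4.0
lab      5.0
roof     3.0
tower    3.5
Name: drift_plus_4, dtype: float64
reset_index():
    site  drift_plus_4
0   dock           5.0
1  field           4.0
2    lab           5.0
3   roof           3.0
4  tower           3.5
take first 2 rows:
    site  drift_plus_4
0   dock           5.0
1  field           4.0
max of column 'drift_plus_4' → 5.0

5.0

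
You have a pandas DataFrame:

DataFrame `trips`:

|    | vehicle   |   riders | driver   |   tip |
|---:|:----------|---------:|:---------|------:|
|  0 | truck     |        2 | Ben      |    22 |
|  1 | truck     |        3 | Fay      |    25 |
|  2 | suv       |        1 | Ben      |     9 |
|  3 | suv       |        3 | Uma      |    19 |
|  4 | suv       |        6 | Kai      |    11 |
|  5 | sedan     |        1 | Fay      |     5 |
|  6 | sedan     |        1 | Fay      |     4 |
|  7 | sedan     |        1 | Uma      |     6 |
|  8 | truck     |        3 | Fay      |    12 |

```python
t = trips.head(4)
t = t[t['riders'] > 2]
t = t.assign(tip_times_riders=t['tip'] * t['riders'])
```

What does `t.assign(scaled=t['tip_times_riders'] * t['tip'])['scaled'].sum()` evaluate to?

take first 4 rows:
  vehicle  riders driver  tip
0   truck       2    Ben   22
1   truck       3    Fay   25
2     suv       1    Ben    9
3     suv       3    Uma   19
filter rows where riders > 2:
  vehicle  riders driver  tip
1   truck       3    Fay   25
3     suv       3    Uma   19
add column tip_times_riders = t['tip'] * t['riders']:
  vehicle  riders driver  tip  tip_times_riders
1   truck       3    Fay   25                75
3     suv       3    Uma   19                57
add column scaled = t['tip_times_riders'] * t['tip']:
  vehicle  riders driver  tip  tip_times_riders  scaled
1   truck       3    Fay   25                75    1875
3     suv       3    Uma   19                57    1083

2958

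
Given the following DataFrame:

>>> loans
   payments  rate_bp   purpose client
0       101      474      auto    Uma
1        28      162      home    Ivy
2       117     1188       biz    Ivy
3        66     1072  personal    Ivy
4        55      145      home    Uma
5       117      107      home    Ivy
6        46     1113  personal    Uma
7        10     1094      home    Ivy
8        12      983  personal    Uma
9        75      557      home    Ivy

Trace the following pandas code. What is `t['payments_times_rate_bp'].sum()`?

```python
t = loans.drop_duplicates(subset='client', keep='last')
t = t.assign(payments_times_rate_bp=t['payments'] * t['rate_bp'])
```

53571

drop duplicate client (keep=last):
   payments  rate_bp   purpose client
8        12      983  personal    Uma
9        75      557      home    Ivy
add column payments_times_rate_bp = t['payments'] * t['rate_bp']:
   payments  rate_bp   purpose client  payments_times_rate_bp
8        12      983  personal    Uma                   11796
9        75      557      home    Ivy                   41775
Finally, sum of column 'payments_times_rate_bp' = 53571.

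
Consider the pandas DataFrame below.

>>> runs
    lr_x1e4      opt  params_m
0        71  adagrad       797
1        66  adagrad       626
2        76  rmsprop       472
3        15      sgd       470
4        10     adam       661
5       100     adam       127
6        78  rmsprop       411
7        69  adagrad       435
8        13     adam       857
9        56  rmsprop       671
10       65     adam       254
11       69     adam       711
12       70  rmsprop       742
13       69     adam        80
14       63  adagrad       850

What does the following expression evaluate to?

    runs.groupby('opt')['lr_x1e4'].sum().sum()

group by opt, sum of lr_x1e4:
opt
adagrad    269
adam       326
rmsprop    280
sgd         15
Name: lr_x1e4, dtype: int64
Then the sum of the resulting series: 890

890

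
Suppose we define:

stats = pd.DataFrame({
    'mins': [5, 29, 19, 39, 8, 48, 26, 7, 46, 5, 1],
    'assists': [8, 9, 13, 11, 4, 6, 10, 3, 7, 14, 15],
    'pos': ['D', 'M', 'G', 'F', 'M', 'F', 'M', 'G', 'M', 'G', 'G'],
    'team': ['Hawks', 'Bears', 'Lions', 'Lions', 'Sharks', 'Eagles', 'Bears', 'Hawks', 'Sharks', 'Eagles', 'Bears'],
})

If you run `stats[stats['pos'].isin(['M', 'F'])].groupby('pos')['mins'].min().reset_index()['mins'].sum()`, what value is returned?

filter rows where pos in ['M', 'F']:
   mins  assists pos    team
1    29        9   M   Bears
3    39       11   F   Lions
4     8        4   M  Sharks
5    48        6   F  Eagles
6    26       10   M   Bears
8    46        7   M  Sharks
group by pos, min of mins:
pos
F    39
M     8
Name: mins, dtype: int64
reset_index():
  pos  mins
0   F    39
1   M     8

47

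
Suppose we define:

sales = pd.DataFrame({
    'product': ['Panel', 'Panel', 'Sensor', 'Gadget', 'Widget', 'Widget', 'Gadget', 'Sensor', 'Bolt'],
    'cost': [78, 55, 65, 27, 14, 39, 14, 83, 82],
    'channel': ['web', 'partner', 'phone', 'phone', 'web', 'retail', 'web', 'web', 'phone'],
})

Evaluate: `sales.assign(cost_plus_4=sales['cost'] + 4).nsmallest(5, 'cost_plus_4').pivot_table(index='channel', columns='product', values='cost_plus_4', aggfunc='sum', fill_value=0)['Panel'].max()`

add column cost_plus_4 = sales['cost'] + 4:
  product  cost  channel  cost_plus_4
0   Panel    78      web           82
1   Panel    55  partner           59
2  Sensor    65    phone           69
3  Gadget    27    phone           31
4  Widget    14      web           18
5  Widget    39   retail           43
6  Gadget    14      web           18
7  Sensor    83      web           87
8    Bolt    82    phone           86
take 5 rows with smallest cost_plus_4:
  product  cost  channel  cost_plus_4
4  Widget    14      web           18
6  Gadget    14      web           18
3  Gadget    27    phone           31
5  Widget    39   retail           43
1   Panel    55  partner           59
pivot: rows=channel, cols=product, sum(cost_plus_4):
product  Gadget  Panel  Widget
channel                       
partner       0     59       0
phone        31      0       0
retail        0      0      43
web          18      0      18
Reading off the max of column 'Panel', we get 59.

59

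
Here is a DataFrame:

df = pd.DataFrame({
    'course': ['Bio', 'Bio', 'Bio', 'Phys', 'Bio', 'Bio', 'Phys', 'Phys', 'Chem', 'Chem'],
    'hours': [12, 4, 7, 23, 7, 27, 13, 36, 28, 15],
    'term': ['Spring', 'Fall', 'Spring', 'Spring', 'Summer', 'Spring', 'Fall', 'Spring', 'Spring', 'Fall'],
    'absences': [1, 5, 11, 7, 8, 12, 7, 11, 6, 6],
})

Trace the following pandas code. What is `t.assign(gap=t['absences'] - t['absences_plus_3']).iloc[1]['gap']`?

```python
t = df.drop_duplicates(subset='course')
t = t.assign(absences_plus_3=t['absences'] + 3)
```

drop duplicate course (keep=first):
  course  hours    term  absences
0    Bio     12  Spring         1
3   Phys     23  Spring         7
8   Chem     28  Spring         6
add column absences_plus_3 = t['absences'] + 3:
  course  hours    term  absences  absences_plus_3
0    Bio     12  Spring         1                4
3   Phys     23  Spring         7               10
8   Chem     28  Spring         6                9
add column gap = t['absences'] - t['absences_plus_3']:
  course  hours    term  absences  absences_plus_3  gap
0    Bio     12  Spring         1                4   -3
3   Phys     23  Spring         7               10   -3
8   Chem     28  Spring         6                9   -3
Hence -3.

-3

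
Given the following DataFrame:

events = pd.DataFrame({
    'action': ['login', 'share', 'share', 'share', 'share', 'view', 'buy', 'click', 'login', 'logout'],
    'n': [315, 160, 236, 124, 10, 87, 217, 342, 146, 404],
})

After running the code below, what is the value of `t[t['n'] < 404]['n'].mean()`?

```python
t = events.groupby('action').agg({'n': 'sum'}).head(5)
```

279.5

group by action, sum of n:
          n
action     
buy     217
click   342
login   461
logout  404
share   530
view     87
take first 5 rows:
          n
action     
buy     217
click   342
login   461
logout  404
share   530
filter rows where n < 404:
          n
action     
buy     217
click   342
The mean of column 'n' is 279.5.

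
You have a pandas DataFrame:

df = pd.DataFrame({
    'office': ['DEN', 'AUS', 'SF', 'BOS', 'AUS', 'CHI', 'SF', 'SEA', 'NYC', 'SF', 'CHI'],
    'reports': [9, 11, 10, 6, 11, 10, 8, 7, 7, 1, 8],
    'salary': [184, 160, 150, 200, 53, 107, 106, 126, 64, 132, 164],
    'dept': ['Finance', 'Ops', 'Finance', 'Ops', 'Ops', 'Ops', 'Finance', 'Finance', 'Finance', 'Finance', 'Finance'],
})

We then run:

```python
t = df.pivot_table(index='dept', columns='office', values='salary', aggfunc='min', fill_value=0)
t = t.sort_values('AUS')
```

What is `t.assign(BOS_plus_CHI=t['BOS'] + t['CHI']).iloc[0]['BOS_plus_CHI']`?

pivot: rows=dept, cols=office, min(salary):
office   AUS  BOS  CHI  DEN  NYC  SEA   SF
dept                                      
Finance    0    0  164  184   64  126  106
Ops       53  200  107    0    0    0    0
sort by AUS:
office   AUS  BOS  CHI  DEN  NYC  SEA   SF
dept                                      
Finance    0    0  164  184   64  126  106
Ops       53  200  107    0    0    0    0
add column BOS_plus_CHI = t['BOS'] + t['CHI']:
office   AUS  BOS  CHI  DEN  NYC  SEA   SF  BOS_plus_CHI
dept                                                    
Finance    0    0  164  184   64  126  106           164
Ops       53  200  107    0    0    0    0           307
The value at position 0, column 'BOS_plus_CHI' is 164.

164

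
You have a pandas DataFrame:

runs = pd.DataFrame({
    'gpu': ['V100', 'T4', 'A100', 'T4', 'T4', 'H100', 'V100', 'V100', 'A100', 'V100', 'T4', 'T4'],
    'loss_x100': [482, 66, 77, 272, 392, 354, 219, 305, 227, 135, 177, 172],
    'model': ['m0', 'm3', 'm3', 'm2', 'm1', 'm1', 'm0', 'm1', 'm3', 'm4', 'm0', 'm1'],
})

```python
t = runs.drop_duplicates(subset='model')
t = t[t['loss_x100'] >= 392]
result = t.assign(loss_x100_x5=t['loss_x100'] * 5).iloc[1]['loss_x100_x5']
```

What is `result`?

drop duplicate model (keep=first):
    gpu  loss_x100 model
0  V100        482    m0
1    T4         66    m3
3    T4        272    m2
4    T4        392    m1
9  V100        135    m4
filter rows where loss_x100 >= 392:
    gpu  loss_x100 model
0  V100        482    m0
4    T4        392    m1
add column loss_x100_x5 = t['loss_x100'] * 5:
    gpu  loss_x100 model  loss_x100_x5
0  V100        482    m0          2410
4    T4        392    m1          1960

1960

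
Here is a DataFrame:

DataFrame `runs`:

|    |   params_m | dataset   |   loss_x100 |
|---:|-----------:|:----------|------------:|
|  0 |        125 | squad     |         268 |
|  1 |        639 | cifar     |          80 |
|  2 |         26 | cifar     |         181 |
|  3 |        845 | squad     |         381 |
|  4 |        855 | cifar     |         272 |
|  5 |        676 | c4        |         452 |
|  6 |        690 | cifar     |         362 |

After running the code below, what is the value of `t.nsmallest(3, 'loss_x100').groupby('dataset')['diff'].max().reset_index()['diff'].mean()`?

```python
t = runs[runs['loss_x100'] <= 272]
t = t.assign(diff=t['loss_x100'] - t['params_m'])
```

149.0

filter rows where loss_x100 <= 272:
   params_m dataset  loss_x100
0       125   squad        268
1       639   cifar         80
2        26   cifar        181
4       855   cifar        272
add column diff = t['loss_x100'] - t['params_m']:
   params_m dataset  loss_x100  diff
0       125   squad        268   143
1       639   cifar         80  -559
2        26   cifar        181   155
4       855   cifar        272  -583
take 3 rows with smallest loss_x100:
   params_m dataset  loss_x100  diff
1       639   cifar         80  -559
2        26   cifar        181   155
0       125   squad        268   143
group by dataset, max of diff:
dataset
cifar    155
squad    143
Name: diff, dtype: int64
reset_index():
  dataset  diff
0   cifar   155
1   squad   143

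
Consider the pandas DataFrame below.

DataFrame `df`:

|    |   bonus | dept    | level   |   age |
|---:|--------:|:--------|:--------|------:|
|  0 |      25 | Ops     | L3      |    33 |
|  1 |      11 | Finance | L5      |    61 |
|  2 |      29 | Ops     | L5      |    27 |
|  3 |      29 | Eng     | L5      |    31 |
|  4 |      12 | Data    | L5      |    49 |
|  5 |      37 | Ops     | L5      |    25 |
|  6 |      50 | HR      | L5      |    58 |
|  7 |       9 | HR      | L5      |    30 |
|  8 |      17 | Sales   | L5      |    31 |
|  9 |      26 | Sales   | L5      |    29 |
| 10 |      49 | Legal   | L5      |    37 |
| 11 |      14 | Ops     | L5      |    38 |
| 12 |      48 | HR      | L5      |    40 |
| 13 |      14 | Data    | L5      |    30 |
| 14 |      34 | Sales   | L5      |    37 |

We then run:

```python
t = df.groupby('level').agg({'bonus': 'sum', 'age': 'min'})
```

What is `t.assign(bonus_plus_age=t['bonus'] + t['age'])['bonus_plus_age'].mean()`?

231.0

group by level: sum(bonus), min(age):
       bonus  age
level            
L3        25   33
L5       379   25
add column bonus_plus_age = t['bonus'] + t['age']:
       bonus  age  bonus_plus_age
level                            
L3        25   33              58
L5       379   25             404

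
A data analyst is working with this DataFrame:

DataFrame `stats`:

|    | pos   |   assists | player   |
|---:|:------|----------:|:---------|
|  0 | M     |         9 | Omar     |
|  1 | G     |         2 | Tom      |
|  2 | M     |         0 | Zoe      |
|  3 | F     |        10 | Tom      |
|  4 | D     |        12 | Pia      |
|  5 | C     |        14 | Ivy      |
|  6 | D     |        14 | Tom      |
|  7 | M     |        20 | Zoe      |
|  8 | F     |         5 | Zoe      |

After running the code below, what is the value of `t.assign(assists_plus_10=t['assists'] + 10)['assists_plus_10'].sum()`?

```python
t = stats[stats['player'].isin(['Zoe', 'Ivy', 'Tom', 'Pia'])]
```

157

filter rows where player in ['Zoe', 'Ivy', 'Tom', 'Pia']:
  pos  assists player
1   G        2    Tom
2   M        0    Zoe
3   F       10    Tom
4   D       12    Pia
5   C       14    Ivy
6   D       14    Tom
7   M       20    Zoe
8   F        5    Zoe
add column assists_plus_10 = t['assists'] + 10:
  pos  assists player  assists_plus_10
1   G        2    Tom               12
2   M        0    Zoe               10
3   F       10    Tom               20
4   D       12    Pia               22
5   C       14    Ivy               24
6   D       14    Tom               24
7   M       20    Zoe               30
8   F        5    Zoe               15
Finally, sum of column 'assists_plus_10' = 157.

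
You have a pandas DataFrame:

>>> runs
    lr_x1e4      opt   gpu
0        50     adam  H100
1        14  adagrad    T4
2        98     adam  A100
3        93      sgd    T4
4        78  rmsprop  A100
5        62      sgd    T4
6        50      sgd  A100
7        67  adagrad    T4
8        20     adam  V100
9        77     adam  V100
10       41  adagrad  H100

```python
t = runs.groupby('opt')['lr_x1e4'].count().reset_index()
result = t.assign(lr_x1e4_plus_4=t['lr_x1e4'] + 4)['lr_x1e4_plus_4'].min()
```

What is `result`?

group by opt, count of lr_x1e4:
opt
adagrad    3
adam       4
rmsprop    1
sgd        3
Name: lr_x1e4, dtype: int64
reset_index():
       opt  lr_x1e4
0  adagrad        3
1     adam        4
2  rmsprop        1
3      sgd        3
add column lr_x1e4_plus_4 = t['lr_x1e4'] + 4:
       opt  lr_x1e4  lr_x1e4_plus_4
0  adagrad        3               7
1     adam        4               8
2  rmsprop        1               5
3      sgd        3               7
Then the min of column 'lr_x1e4_plus_4': 5

5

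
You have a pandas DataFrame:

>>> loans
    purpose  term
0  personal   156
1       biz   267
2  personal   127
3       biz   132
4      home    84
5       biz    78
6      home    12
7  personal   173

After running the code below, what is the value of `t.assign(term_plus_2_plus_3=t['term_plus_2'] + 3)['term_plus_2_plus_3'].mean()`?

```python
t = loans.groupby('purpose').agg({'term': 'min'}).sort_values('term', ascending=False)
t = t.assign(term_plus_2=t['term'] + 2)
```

group by purpose, min of term:
          term
purpose       
biz         78
home        12
personal   127
sort by term descending:
          term
purpose       
personal   127
biz         78
home        12
add column term_plus_2 = t['term'] + 2:
          term  term_plus_2
purpose                    
personal   127          129
biz         78           80
home        12           14
add column term_plus_2_plus_3 = t['term_plus_2'] + 3:
          term  term_plus_2  term_plus_2_plus_3
purpose                                        
personal   127          129                 132
biz         78           80                  83
home        12           14                  17
Hence 77.3333333333.

77.3333333333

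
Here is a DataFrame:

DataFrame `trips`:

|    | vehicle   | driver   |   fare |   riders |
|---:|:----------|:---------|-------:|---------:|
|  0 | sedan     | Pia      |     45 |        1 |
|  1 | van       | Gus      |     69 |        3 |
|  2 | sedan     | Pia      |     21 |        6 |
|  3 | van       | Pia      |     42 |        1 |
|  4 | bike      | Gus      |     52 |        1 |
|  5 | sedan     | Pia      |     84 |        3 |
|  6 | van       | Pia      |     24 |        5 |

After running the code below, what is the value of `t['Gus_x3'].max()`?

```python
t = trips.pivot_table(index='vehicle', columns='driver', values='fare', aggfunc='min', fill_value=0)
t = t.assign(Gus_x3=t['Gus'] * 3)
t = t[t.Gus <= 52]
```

156

pivot: rows=vehicle, cols=driver, min(fare):
driver   Gus  Pia
vehicle          
bike      52    0
sedan      0   21
van       69   24
add column Gus_x3 = t['Gus'] * 3:
driver   Gus  Pia  Gus_x3
vehicle                  
bike      52    0     156
sedan      0   21       0
van       69   24     207
filter rows where Gus <= 52:
driver   Gus  Pia  Gus_x3
vehicle                  
bike      52    0     156
sedan      0   21       0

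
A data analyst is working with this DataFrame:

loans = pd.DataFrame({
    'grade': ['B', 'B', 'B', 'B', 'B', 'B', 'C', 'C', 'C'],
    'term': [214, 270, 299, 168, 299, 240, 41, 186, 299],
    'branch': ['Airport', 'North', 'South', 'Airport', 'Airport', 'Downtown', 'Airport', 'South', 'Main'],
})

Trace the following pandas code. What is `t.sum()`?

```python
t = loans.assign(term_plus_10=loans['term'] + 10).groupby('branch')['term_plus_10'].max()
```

1457

add column term_plus_10 = loans['term'] + 10:
  grade  term    branch  term_plus_10
0     B   214   Airport           224
1     B   270     North           280
2     B   299     South           309
3     B   168   Airport           178
4     B   299   Airport           309
5     B   240  Downtown           250
6     C    41   Airport            51
7     C   186     South           196
8     C   299      Main           309
group by branch, max of term_plus_10:
branch
Airport     309
Downtown    250
Main        309
North       280
South       309
Name: term_plus_10, dtype: int64
Taking the sum of the resulting series gives 1457.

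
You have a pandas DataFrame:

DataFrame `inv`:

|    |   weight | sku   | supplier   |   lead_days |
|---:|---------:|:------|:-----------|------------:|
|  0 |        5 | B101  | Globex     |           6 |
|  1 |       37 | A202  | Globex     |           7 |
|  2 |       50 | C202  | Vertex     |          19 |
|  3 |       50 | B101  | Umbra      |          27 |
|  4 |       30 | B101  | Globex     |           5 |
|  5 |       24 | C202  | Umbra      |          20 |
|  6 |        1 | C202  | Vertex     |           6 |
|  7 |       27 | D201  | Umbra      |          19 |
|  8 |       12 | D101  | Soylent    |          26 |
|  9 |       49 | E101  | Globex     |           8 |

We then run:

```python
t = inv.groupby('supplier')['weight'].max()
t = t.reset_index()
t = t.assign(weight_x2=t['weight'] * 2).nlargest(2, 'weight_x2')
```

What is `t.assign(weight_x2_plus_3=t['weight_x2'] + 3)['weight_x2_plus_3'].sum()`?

group by supplier, max of weight:
supplier
Globex     49
Soylent    12
Umbra      50
Vertex     50
Name: weight, dtype: int64
reset_index():
  supplier  weight
0   Globex      49
1  Soylent      12
2    Umbra      50
3   Vertex      50
add column weight_x2 = t['weight'] * 2:
  supplier  weight  weight_x2
0   Globex      49         98
1  Soylent      12         24
2    Umbra      50        100
3   Vertex      50        100
take 2 rows with largest weight_x2:
  supplier  weight  weight_x2
2    Umbra      50        100
3   Vertex      50        100
add column weight_x2_plus_3 = t['weight_x2'] + 3:
  supplier  weight  weight_x2  weight_x2_plus_3
2    Umbra      50        100               103
3   Vertex      50        100               103
Then the sum of column 'weight_x2_plus_3': 206

206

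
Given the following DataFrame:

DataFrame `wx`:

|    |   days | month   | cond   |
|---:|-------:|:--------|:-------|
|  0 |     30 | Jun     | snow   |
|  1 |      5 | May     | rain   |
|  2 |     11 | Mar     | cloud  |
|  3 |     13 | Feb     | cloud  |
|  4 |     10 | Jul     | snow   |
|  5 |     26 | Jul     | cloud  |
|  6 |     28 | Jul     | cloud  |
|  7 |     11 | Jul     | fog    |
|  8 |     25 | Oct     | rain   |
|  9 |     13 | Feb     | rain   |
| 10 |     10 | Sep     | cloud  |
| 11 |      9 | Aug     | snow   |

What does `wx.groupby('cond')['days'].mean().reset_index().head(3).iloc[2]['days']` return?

group by cond, mean of days:
cond
cloud    17.600000
fog      11.000000
rain     14.333333
snow     16.333333
Name: days, dtype: float64
reset_index():
    cond       days
0  cloud  17.600000
1    fog  11.000000
2   rain  14.333333
3   snow  16.333333
take first 3 rows:
    cond       days
0  cloud  17.600000
1    fog  11.000000
2   rain  14.333333

14.3333333333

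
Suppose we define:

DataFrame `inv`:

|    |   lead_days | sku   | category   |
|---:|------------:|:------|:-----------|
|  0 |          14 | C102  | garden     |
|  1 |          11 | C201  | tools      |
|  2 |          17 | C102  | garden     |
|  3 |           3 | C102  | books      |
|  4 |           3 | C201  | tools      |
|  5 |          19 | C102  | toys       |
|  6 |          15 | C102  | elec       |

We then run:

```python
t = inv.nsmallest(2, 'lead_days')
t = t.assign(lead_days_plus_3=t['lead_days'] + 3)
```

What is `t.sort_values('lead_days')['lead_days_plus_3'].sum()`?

take 2 rows with smallest lead_days:
   lead_days   sku category
3          3  C102    books
4          3  C201    tools
add column lead_days_plus_3 = t['lead_days'] + 3:
   lead_days   sku category  lead_days_plus_3
3          3  C102    books                 6
4          3  C201    tools                 6
sort by lead_days:
   lead_days   sku category  lead_days_plus_3
3          3  C102    books                 6
4          3  C201    tools                 6
Taking the sum of column 'lead_days_plus_3' gives 12.

12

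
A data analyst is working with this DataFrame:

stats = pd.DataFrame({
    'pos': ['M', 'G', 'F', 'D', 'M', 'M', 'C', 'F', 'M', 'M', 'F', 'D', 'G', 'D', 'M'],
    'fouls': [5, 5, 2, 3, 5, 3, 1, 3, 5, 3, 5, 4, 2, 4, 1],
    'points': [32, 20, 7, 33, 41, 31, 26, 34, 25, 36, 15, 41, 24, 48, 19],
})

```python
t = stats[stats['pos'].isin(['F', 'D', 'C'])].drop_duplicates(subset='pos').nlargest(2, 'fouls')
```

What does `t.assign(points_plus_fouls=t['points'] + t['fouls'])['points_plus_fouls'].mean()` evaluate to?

22.5

filter rows where pos in ['F', 'D', 'C']:
   pos  fouls  points
2    F      2       7
3    D      3      33
6    C      1      26
7    F      3      34
10   F      5      15
11   D      4      41
13   D      4      48
drop duplicate pos (keep=first):
  pos  fouls  points
2   F      2       7
3   D      3      33
6   C      1      26
take 2 rows with largest fouls:
  pos  fouls  points
3   D      3      33
2   F      2       7
add column points_plus_fouls = t['points'] + t['fouls']:
  pos  fouls  points  points_plus_fouls
3   D      3      33                 36
2   F      2       7                  9
So mean() = 22.5.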